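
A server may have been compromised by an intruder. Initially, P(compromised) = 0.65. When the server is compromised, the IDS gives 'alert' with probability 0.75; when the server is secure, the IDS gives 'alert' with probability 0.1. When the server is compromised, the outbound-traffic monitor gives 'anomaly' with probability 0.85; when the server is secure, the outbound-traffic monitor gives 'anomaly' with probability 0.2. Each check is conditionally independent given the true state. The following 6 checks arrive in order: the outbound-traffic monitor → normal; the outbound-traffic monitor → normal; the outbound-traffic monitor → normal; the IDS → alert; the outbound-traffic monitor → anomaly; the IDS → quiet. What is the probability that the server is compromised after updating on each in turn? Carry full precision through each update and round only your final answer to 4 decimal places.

After the outbound-traffic monitor='normal': P(compromised) = 0.15·0.6500 / (0.15·0.6500 + 0.8·0.3500) ≈ 0.2583
After the outbound-traffic monitor='normal': P(compromised) = 0.15·0.2583 / (0.15·0.2583 + 0.8·0.7417) ≈ 0.0613
After the outbound-traffic monitor='normal': P(compromised) = 0.15·0.0613 / (0.15·0.0613 + 0.8·0.9387) ≈ 0.0121
After the IDS='alert': P(compromised) = 0.75·0.0121 / (0.75·0.0121 + 0.1·0.9879) ≈ 0.0841
After the outbound-traffic monitor='anomaly': P(compromised) = 0.85·0.0841 / (0.85·0.0841 + 0.2·0.9159) ≈ 0.2807
After the IDS='quiet': P(compromised) = 0.25·0.2807 / (0.25·0.2807 + 0.9·0.7193) ≈ 0.0978

0.0978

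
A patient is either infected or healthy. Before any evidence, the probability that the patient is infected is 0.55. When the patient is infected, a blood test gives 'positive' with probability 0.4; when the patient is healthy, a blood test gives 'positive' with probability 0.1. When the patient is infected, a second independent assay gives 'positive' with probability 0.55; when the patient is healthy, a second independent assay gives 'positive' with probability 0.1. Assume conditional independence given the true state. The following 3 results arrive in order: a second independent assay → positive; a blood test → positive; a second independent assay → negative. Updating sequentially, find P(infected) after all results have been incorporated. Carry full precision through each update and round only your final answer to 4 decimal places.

0.9308

After a second independent assay='positive': P(infected) = 0.55·0.5500 / (0.55·0.5500 + 0.1·0.4500) ≈ 0.8705
After a blood test='positive': P(infected) = 0.4·0.8705 / (0.4·0.8705 + 0.1·0.1295) ≈ 0.9641
After a second independent assay='negative': P(infected) = 0.45·0.9641 / (0.45·0.9641 + 0.9·0.0359) ≈ 0.9308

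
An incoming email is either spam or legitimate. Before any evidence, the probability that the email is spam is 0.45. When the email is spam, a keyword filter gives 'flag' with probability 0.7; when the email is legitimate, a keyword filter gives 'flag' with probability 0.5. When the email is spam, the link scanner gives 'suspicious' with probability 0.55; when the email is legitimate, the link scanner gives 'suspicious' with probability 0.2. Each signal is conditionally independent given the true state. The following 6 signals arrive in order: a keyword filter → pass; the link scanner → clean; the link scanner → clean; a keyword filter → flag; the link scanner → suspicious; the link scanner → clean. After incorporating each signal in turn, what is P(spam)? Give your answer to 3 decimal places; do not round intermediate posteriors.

0.252

After a keyword filter='pass': P(spam) = 0.3·0.4500 / (0.3·0.4500 + 0.5·0.5500) ≈ 0.3293
After the link scanner='clean': P(spam) = 0.45·0.3293 / (0.45·0.3293 + 0.8·0.6707) ≈ 0.2164
After the link scanner='clean': P(spam) = 0.45·0.2164 / (0.45·0.2164 + 0.8·0.7836) ≈ 0.1344
After a keyword filter='flag': P(spam) = 0.7·0.1344 / (0.7·0.1344 + 0.5·0.8656) ≈ 0.1786
After the link scanner='suspicious': P(spam) = 0.55·0.1786 / (0.55·0.1786 + 0.2·0.8214) ≈ 0.3742
After the link scanner='clean': P(spam) = 0.45·0.3742 / (0.45·0.3742 + 0.8·0.6258) ≈ 0.2517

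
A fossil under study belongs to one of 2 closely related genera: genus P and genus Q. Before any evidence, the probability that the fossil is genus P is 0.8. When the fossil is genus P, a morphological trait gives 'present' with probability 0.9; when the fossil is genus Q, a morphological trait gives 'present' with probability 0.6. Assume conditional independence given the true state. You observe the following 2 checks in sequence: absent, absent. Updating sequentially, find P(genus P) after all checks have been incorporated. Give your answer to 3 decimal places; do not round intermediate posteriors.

0.200

After 'absent': P(genus P) = 0.1·0.8000 / (0.1·0.8000 + 0.4·0.2000) ≈ 0.5000
After 'absent': P(genus P) = 0.1·0.5000 / (0.1·0.5000 + 0.4·0.5000) ≈ 0.2000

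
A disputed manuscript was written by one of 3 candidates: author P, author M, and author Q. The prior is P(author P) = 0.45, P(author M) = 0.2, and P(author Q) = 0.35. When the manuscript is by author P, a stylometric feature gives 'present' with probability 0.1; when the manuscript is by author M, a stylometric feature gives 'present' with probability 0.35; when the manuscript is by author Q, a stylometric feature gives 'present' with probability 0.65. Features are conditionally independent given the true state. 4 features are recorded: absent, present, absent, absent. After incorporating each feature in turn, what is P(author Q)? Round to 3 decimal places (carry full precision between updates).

After 'absent': normaliser = 0.9·0.4500 + 0.65·0.2000 + 0.35·0.3500; P(author P) ≈ 0.6160, P(author M) ≈ 0.1977, P(author Q) ≈ 0.1863
After 'present': normaliser = 0.1·0.6160 + 0.35·0.1977 + 0.65·0.1863; P(author P) ≈ 0.2445, P(author M) ≈ 0.2747, P(author Q) ≈ 0.4808
After 'absent': normaliser = 0.9·0.2445 + 0.65·0.2747 + 0.35·0.4808; P(author P) ≈ 0.3882, P(author M) ≈ 0.3150, P(author Q) ≈ 0.2968
After 'absent': normaliser = 0.9·0.3882 + 0.65·0.3150 + 0.35·0.2968; P(author P) ≈ 0.5310, P(author M) ≈ 0.3112, P(author Q) ≈ 0.1579

0.158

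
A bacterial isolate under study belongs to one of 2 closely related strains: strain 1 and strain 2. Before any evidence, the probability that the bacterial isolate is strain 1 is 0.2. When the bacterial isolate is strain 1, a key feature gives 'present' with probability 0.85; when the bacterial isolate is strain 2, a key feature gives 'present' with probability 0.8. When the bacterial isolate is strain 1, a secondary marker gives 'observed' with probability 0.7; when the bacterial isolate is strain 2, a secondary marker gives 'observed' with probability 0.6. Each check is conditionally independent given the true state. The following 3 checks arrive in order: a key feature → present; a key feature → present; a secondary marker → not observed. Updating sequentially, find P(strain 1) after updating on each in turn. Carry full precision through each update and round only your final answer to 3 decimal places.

0.175

After a key feature='present': P(strain 1) = 0.85·0.2000 / (0.85·0.2000 + 0.8·0.8000) ≈ 0.2099
After a key feature='present': P(strain 1) = 0.85·0.2099 / (0.85·0.2099 + 0.8·0.7901) ≈ 0.2201
After a secondary marker='not observed': P(strain 1) = 0.3·0.2201 / (0.3·0.2201 + 0.4·0.7799) ≈ 0.1747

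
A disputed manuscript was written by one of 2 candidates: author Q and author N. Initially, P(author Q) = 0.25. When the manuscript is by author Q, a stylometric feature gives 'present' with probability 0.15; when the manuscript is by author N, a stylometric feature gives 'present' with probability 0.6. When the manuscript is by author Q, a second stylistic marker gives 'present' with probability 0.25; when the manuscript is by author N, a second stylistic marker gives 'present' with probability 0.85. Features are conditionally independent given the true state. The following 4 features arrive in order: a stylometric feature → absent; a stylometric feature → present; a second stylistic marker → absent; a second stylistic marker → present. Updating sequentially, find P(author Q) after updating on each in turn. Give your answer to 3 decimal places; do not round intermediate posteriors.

0.207

Each posterior becomes the prior for the next update.
After a stylometric feature='absent': P(author Q) = 0.85·0.2500 / (0.85·0.2500 + 0.4·0.7500) ≈ 0.4146
After a stylometric feature='present': P(author Q) = 0.15·0.4146 / (0.15·0.4146 + 0.6·0.5854) ≈ 0.1504
After a second stylistic marker='absent': P(author Q) = 0.75·0.1504 / (0.75·0.1504 + 0.15·0.8496) ≈ 0.4696
After a second stylistic marker='present': P(author Q) = 0.25·0.4696 / (0.25·0.4696 + 0.85·0.5304) ≈ 0.2066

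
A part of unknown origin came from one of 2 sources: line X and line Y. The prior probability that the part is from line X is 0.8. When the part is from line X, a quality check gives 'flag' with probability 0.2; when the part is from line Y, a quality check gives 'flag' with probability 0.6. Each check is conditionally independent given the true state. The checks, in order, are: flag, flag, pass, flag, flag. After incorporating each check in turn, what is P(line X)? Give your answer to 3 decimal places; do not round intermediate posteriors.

After 'flag': P(line X) = 0.2·0.8000 / (0.2·0.8000 + 0.6·0.2000) ≈ 0.5714
After 'flag': P(line X) = 0.2·0.5714 / (0.2·0.5714 + 0.6·0.4286) ≈ 0.3077
After 'pass': P(line X) = 0.8·0.3077 / (0.8·0.3077 + 0.4·0.6923) ≈ 0.4706
After 'flag': P(line X) = 0.2·0.4706 / (0.2·0.4706 + 0.6·0.5294) ≈ 0.2286
After 'flag': P(line X) = 0.2·0.2286 / (0.2·0.2286 + 0.6·0.7714) ≈ 0.0899

0.090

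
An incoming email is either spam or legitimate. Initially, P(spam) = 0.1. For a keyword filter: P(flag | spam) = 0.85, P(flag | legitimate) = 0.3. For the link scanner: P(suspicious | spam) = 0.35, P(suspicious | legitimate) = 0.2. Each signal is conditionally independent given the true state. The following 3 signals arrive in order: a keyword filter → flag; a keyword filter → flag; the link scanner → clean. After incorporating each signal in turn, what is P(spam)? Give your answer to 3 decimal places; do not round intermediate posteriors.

0.420

Each posterior becomes the prior for the next update.
After a keyword filter='flag': P(spam) = 0.85·0.1000 / (0.85·0.1000 + 0.3·0.9000) ≈ 0.2394
After a keyword filter='flag': P(spam) = 0.85·0.2394 / (0.85·0.2394 + 0.3·0.7606) ≈ 0.4715
After the link scanner='clean': P(spam) = 0.65·0.4715 / (0.65·0.4715 + 0.8·0.5285) ≈ 0.4202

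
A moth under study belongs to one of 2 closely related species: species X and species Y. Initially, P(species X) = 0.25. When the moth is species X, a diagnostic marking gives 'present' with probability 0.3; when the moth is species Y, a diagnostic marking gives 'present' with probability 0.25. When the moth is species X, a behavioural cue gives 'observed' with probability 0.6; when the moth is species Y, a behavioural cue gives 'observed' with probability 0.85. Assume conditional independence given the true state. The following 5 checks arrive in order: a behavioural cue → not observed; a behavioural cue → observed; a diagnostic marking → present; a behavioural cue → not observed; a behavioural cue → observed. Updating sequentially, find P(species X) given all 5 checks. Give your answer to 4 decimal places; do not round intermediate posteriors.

After a behavioural cue='not observed': P(species X) = 0.4·0.2500 / (0.4·0.2500 + 0.15·0.7500) ≈ 0.4706
After a behavioural cue='observed': P(species X) = 0.6·0.4706 / (0.6·0.4706 + 0.85·0.5294) ≈ 0.3855
After a diagnostic marking='present': P(species X) = 0.3·0.3855 / (0.3·0.3855 + 0.25·0.6145) ≈ 0.4295
After a behavioural cue='not observed': P(species X) = 0.4·0.4295 / (0.4·0.4295 + 0.15·0.5705) ≈ 0.6675
After a behavioural cue='observed': P(species X) = 0.6·0.6675 / (0.6·0.6675 + 0.85·0.3325) ≈ 0.5863

0.5863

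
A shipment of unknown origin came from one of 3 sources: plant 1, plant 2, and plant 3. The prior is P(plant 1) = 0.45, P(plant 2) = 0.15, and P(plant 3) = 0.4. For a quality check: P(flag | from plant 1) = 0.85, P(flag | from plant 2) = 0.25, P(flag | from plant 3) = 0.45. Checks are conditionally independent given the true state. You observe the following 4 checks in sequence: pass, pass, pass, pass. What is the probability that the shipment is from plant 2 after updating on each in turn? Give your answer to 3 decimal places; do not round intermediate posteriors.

0.563

After 'pass': normaliser = 0.15·0.4500 + 0.75·0.1500 + 0.55·0.4000; P(plant 1) ≈ 0.1688, P(plant 2) ≈ 0.2812, P(plant 3) ≈ 0.5500
After 'pass': normaliser = 0.15·0.1688 + 0.75·0.2812 + 0.55·0.5500; P(plant 1) ≈ 0.0470, P(plant 2) ≈ 0.3915, P(plant 3) ≈ 0.5615
After 'pass': normaliser = 0.15·0.0470 + 0.75·0.3915 + 0.55·0.5615; P(plant 1) ≈ 0.0116, P(plant 2) ≈ 0.4818, P(plant 3) ≈ 0.5067
After 'pass': normaliser = 0.15·0.0116 + 0.75·0.4818 + 0.55·0.5067; P(plant 1) ≈ 0.0027, P(plant 2) ≈ 0.5631, P(plant 3) ≈ 0.4342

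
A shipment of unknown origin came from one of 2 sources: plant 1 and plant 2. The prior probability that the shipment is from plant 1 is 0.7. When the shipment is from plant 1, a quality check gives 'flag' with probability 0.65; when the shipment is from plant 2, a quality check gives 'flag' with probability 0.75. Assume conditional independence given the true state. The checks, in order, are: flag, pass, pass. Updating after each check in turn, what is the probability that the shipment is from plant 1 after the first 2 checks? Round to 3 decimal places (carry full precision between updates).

0.739

After 'flag': P(plant 1) = 0.65·0.7000 / (0.65·0.7000 + 0.75·0.3000) ≈ 0.6691
After 'pass': P(plant 1) = 0.35·0.6691 / (0.35·0.6691 + 0.25·0.3309) ≈ 0.7390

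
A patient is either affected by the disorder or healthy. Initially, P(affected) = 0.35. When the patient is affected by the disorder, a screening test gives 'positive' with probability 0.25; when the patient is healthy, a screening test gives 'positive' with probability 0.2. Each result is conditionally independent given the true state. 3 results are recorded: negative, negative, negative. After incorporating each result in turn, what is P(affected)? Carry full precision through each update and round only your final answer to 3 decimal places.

Apply Bayes' rule sequentially, carrying P(affected) forward.
After 'negative': P(affected) = 0.75·0.3500 / (0.75·0.3500 + 0.8·0.6500) ≈ 0.3355
After 'negative': P(affected) = 0.75·0.3355 / (0.75·0.3355 + 0.8·0.6645) ≈ 0.3212
After 'negative': P(affected) = 0.75·0.3212 / (0.75·0.3212 + 0.8·0.6788) ≈ 0.3073

0.307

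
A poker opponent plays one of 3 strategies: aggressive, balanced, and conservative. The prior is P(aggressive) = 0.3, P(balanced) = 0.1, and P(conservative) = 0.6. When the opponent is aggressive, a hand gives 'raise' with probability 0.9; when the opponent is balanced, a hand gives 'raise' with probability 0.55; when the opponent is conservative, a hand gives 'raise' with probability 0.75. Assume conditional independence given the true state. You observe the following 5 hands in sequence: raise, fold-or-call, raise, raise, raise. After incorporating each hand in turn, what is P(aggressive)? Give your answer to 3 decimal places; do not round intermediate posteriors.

After 'raise': normaliser = 0.9·0.3000 + 0.55·0.1000 + 0.75·0.6000; P(aggressive) ≈ 0.3484, P(balanced) ≈ 0.0710, P(conservative) ≈ 0.5806
After 'fold-or-call': normaliser = 0.1·0.3484 + 0.45·0.0710 + 0.25·0.5806; P(aggressive) ≈ 0.1644, P(balanced) ≈ 0.1507, P(conservative) ≈ 0.6849
After 'raise': normaliser = 0.9·0.1644 + 0.55·0.1507 + 0.75·0.6849; P(aggressive) ≈ 0.1987, P(balanced) ≈ 0.1113, P(conservative) ≈ 0.6900
After 'raise': normaliser = 0.9·0.1987 + 0.55·0.1113 + 0.75·0.6900; P(aggressive) ≈ 0.2361, P(balanced) ≈ 0.0808, P(conservative) ≈ 0.6831
After 'raise': normaliser = 0.9·0.2361 + 0.55·0.0808 + 0.75·0.6831; P(aggressive) ≈ 0.2762, P(balanced) ≈ 0.0578, P(conservative) ≈ 0.6660

0.276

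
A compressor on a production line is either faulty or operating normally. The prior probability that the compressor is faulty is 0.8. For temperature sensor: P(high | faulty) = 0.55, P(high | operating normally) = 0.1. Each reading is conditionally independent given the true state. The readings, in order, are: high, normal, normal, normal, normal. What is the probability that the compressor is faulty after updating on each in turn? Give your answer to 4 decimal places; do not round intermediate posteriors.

0.5789

After 'high': P(faulty) = 0.55·0.8000 / (0.55·0.8000 + 0.1·0.2000) ≈ 0.9565
After 'normal': P(faulty) = 0.45·0.9565 / (0.45·0.9565 + 0.9·0.0435) ≈ 0.9167
After 'normal': P(faulty) = 0.45·0.9167 / (0.45·0.9167 + 0.9·0.0833) ≈ 0.8462
After 'normal': P(faulty) = 0.45·0.8462 / (0.45·0.8462 + 0.9·0.1538) ≈ 0.7333
After 'normal': P(faulty) = 0.45·0.7333 / (0.45·0.7333 + 0.9·0.2667) ≈ 0.5789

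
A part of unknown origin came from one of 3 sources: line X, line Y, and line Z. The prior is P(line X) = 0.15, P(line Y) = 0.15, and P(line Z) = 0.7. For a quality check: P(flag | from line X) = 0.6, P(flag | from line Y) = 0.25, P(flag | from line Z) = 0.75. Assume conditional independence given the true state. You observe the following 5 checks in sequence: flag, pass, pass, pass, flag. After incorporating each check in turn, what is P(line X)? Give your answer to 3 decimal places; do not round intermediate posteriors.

After 'flag': normaliser = 0.6·0.1500 + 0.25·0.1500 + 0.75·0.7000; P(line X) ≈ 0.1379, P(line Y) ≈ 0.0575, P(line Z) ≈ 0.8046
After 'pass': normaliser = 0.4·0.1379 + 0.75·0.0575 + 0.25·0.8046; P(line X) ≈ 0.1843, P(line Y) ≈ 0.1440, P(line Z) ≈ 0.6718
After 'pass': normaliser = 0.4·0.1843 + 0.75·0.1440 + 0.25·0.6718; P(line X) ≈ 0.2108, P(line Y) ≈ 0.3088, P(line Z) ≈ 0.4804
After 'pass': normaliser = 0.4·0.2108 + 0.75·0.3088 + 0.25·0.4804; P(line X) ≈ 0.1934, P(line Y) ≈ 0.5312, P(line Z) ≈ 0.2754
After 'flag': normaliser = 0.6·0.1934 + 0.25·0.5312 + 0.75·0.2754; P(line X) ≈ 0.2548, P(line Y) ≈ 0.2916, P(line Z) ≈ 0.4536

0.255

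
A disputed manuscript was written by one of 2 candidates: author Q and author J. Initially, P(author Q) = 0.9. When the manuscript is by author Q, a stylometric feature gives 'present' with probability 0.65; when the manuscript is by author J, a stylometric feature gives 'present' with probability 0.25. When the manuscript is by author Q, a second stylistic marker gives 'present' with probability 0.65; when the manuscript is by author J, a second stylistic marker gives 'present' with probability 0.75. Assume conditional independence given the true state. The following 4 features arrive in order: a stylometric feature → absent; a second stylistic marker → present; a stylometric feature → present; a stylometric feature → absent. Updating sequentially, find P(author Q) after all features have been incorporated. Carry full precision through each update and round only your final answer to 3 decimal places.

0.815

After a stylometric feature='absent': P(author Q) = 0.35·0.9000 / (0.35·0.9000 + 0.75·0.1000) ≈ 0.8077
After a second stylistic marker='present': P(author Q) = 0.65·0.8077 / (0.65·0.8077 + 0.75·0.1923) ≈ 0.7845
After a stylometric feature='present': P(author Q) = 0.65·0.7845 / (0.65·0.7845 + 0.25·0.2155) ≈ 0.9044
After a stylometric feature='absent': P(author Q) = 0.35·0.9044 / (0.35·0.9044 + 0.75·0.0956) ≈ 0.8154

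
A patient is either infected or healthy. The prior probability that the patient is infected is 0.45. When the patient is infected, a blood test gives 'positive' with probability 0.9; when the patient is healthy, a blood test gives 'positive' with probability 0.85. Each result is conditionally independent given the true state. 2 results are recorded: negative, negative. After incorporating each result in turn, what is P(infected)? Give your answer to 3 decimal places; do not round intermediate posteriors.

After 'negative': P(infected) = 0.1·0.4500 / (0.1·0.4500 + 0.15·0.5500) ≈ 0.3529
After 'negative': P(infected) = 0.1·0.3529 / (0.1·0.3529 + 0.15·0.6471) ≈ 0.2667

0.267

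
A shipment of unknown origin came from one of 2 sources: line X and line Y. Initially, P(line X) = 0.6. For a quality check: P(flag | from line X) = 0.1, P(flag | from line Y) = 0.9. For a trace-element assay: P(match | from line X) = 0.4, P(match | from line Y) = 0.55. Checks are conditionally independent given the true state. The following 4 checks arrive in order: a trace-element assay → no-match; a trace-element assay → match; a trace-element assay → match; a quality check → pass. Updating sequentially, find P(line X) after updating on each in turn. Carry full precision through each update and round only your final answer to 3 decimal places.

0.905

After a trace-element assay='no-match': P(line X) = 0.6·0.6000 / (0.6·0.6000 + 0.45·0.4000) ≈ 0.6667
After a trace-element assay='match': P(line X) = 0.4·0.6667 / (0.4·0.6667 + 0.55·0.3333) ≈ 0.5926
After a trace-element assay='match': P(line X) = 0.4·0.5926 / (0.4·0.5926 + 0.55·0.4074) ≈ 0.5141
After a quality check='pass': P(line X) = 0.9·0.5141 / (0.9·0.5141 + 0.1·0.4859) ≈ 0.9049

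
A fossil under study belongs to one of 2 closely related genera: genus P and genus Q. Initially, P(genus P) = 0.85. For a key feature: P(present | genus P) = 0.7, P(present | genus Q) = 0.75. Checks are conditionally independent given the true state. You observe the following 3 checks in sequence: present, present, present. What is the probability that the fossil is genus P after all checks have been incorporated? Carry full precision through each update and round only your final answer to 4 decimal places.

After 'present': P(genus P) = 0.7·0.8500 / (0.7·0.8500 + 0.75·0.1500) ≈ 0.8410
After 'present': P(genus P) = 0.7·0.8410 / (0.7·0.8410 + 0.75·0.1590) ≈ 0.8315
After 'present': P(genus P) = 0.7·0.8315 / (0.7·0.8315 + 0.75·0.1685) ≈ 0.8217

0.8217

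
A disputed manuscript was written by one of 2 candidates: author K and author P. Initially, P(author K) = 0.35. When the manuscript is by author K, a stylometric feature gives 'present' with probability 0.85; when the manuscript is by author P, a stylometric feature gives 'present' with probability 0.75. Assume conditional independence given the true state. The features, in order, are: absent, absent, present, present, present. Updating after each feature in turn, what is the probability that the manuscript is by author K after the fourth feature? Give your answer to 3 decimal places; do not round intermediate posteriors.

After 'absent': P(author K) = 0.15·0.3500 / (0.15·0.3500 + 0.25·0.6500) ≈ 0.2442
After 'absent': P(author K) = 0.15·0.2442 / (0.15·0.2442 + 0.25·0.7558) ≈ 0.1624
After 'present': P(author K) = 0.85·0.1624 / (0.85·0.1624 + 0.75·0.8376) ≈ 0.1801
After 'present': P(author K) = 0.85·0.1801 / (0.85·0.1801 + 0.75·0.8199) ≈ 0.1993

0.199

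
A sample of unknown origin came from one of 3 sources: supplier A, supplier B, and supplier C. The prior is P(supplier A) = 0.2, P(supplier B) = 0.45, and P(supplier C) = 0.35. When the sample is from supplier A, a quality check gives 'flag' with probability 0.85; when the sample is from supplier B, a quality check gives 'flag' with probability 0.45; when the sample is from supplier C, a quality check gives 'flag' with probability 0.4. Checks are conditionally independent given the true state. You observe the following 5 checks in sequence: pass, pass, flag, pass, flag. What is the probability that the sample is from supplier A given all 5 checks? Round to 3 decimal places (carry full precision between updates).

0.018

After 'pass': normaliser = 0.15·0.2000 + 0.55·0.4500 + 0.6·0.3500; P(supplier A) ≈ 0.0615, P(supplier B) ≈ 0.5077, P(supplier C) ≈ 0.4308
After 'pass': normaliser = 0.15·0.0615 + 0.55·0.5077 + 0.6·0.4308; P(supplier A) ≈ 0.0169, P(supplier B) ≈ 0.5105, P(supplier C) ≈ 0.4726
After 'flag': normaliser = 0.85·0.0169 + 0.45·0.5105 + 0.4·0.4726; P(supplier A) ≈ 0.0331, P(supplier B) ≈ 0.5304, P(supplier C) ≈ 0.4364
After 'pass': normaliser = 0.15·0.0331 + 0.55·0.5304 + 0.6·0.4364; P(supplier A) ≈ 0.0089, P(supplier B) ≈ 0.5223, P(supplier C) ≈ 0.4688
After 'flag': normaliser = 0.85·0.0089 + 0.45·0.5223 + 0.4·0.4688; P(supplier A) ≈ 0.0176, P(supplier B) ≈ 0.5464, P(supplier C) ≈ 0.4360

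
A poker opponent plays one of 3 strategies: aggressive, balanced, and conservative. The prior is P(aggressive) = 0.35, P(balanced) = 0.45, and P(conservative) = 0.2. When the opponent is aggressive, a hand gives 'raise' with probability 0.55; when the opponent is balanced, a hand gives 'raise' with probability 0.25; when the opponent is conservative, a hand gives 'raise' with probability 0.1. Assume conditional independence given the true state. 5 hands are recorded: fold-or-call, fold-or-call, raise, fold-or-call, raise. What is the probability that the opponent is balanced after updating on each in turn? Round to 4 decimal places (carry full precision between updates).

After 'fold-or-call': normaliser = 0.45·0.3500 + 0.75·0.4500 + 0.9·0.2000; P(aggressive) ≈ 0.2333, P(balanced) ≈ 0.5000, P(conservative) ≈ 0.2667
After 'fold-or-call': normaliser = 0.45·0.2333 + 0.75·0.5000 + 0.9·0.2667; P(aggressive) ≈ 0.1458, P(balanced) ≈ 0.5208, P(conservative) ≈ 0.3333
After 'raise': normaliser = 0.55·0.1458 + 0.25·0.5208 + 0.1·0.3333; P(aggressive) ≈ 0.3291, P(balanced) ≈ 0.5342, P(conservative) ≈ 0.1368
After 'fold-or-call': normaliser = 0.45·0.3291 + 0.75·0.5342 + 0.9·0.1368; P(aggressive) ≈ 0.2204, P(balanced) ≈ 0.5964, P(conservative) ≈ 0.1832
After 'raise': normaliser = 0.55·0.2204 + 0.25·0.5964 + 0.1·0.1832; P(aggressive) ≈ 0.4200, P(balanced) ≈ 0.5165, P(conservative) ≈ 0.0635

0.5165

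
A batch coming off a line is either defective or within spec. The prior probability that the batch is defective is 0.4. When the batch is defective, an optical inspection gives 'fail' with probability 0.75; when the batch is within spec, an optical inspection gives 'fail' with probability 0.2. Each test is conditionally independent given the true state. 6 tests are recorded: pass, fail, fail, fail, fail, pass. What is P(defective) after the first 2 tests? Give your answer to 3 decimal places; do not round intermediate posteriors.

0.439

Each posterior becomes the prior for the next update.
After 'pass': P(defective) = 0.25·0.4000 / (0.25·0.4000 + 0.8·0.6000) ≈ 0.1724
After 'fail': P(defective) = 0.75·0.1724 / (0.75·0.1724 + 0.2·0.8276) ≈ 0.4386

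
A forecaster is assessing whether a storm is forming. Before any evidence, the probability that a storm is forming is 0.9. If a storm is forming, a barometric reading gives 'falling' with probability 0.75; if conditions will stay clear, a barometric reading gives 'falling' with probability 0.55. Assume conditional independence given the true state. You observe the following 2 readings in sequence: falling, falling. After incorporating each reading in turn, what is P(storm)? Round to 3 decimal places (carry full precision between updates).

After 'falling': P(storm) = 0.75·0.9000 / (0.75·0.9000 + 0.55·0.1000) ≈ 0.9247
After 'falling': P(storm) = 0.75·0.9247 / (0.75·0.9247 + 0.55·0.0753) ≈ 0.9436

0.944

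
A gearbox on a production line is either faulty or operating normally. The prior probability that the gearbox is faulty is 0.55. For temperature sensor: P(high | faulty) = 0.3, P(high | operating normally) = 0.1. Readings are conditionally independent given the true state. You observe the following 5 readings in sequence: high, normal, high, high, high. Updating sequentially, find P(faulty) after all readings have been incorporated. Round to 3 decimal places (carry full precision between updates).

Apply Bayes' rule sequentially, carrying P(faulty) forward.
After 'high': P(faulty) = 0.3·0.5500 / (0.3·0.5500 + 0.1·0.4500) ≈ 0.7857
After 'normal': P(faulty) = 0.7·0.7857 / (0.7·0.7857 + 0.9·0.2143) ≈ 0.7404
After 'high': P(faulty) = 0.3·0.7404 / (0.3·0.7404 + 0.1·0.2596) ≈ 0.8953
After 'high': P(faulty) = 0.3·0.8953 / (0.3·0.8953 + 0.1·0.1047) ≈ 0.9625
After 'high': P(faulty) = 0.3·0.9625 / (0.3·0.9625 + 0.1·0.0375) ≈ 0.9872

0.987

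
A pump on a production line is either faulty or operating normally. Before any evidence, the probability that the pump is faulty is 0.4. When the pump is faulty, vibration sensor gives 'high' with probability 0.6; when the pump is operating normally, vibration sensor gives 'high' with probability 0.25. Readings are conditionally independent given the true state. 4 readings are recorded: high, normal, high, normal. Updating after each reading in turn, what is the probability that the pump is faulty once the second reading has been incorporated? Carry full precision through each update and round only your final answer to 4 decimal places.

After 'high': P(faulty) = 0.6·0.4000 / (0.6·0.4000 + 0.25·0.6000) ≈ 0.6154
After 'normal': P(faulty) = 0.4·0.6154 / (0.4·0.6154 + 0.75·0.3846) ≈ 0.4604

0.4604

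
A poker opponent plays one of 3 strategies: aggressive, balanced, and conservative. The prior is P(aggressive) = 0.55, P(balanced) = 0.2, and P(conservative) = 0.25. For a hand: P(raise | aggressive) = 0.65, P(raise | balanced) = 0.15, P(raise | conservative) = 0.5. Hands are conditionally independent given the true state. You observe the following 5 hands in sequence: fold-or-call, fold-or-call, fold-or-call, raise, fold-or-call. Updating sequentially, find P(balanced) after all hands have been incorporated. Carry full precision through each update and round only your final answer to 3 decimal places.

0.543

After 'fold-or-call': normaliser = 0.35·0.5500 + 0.85·0.2000 + 0.5·0.2500; P(aggressive) ≈ 0.3949, P(balanced) ≈ 0.3487, P(conservative) ≈ 0.2564
After 'fold-or-call': normaliser = 0.35·0.3949 + 0.85·0.3487 + 0.5·0.2564; P(aggressive) ≈ 0.2456, P(balanced) ≈ 0.5267, P(conservative) ≈ 0.2278
After 'fold-or-call': normaliser = 0.35·0.2456 + 0.85·0.5267 + 0.5·0.2278; P(aggressive) ≈ 0.1327, P(balanced) ≈ 0.6914, P(conservative) ≈ 0.1759
After 'raise': normaliser = 0.65·0.1327 + 0.15·0.6914 + 0.5·0.1759; P(aggressive) ≈ 0.3104, P(balanced) ≈ 0.3731, P(conservative) ≈ 0.3164
After 'fold-or-call': normaliser = 0.35·0.3104 + 0.85·0.3731 + 0.5·0.3164; P(aggressive) ≈ 0.1860, P(balanced) ≈ 0.5431, P(conservative) ≈ 0.2709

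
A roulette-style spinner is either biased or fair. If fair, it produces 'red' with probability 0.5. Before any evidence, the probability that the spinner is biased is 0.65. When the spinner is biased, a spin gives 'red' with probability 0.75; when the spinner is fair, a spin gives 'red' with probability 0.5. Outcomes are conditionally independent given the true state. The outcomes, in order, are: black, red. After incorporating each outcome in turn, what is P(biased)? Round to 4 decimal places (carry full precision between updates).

Each posterior becomes the prior for the next update.
After 'black': P(biased) = 0.25·0.6500 / (0.25·0.6500 + 0.5·0.3500) ≈ 0.4815
After 'red': P(biased) = 0.75·0.4815 / (0.75·0.4815 + 0.5·0.5185) ≈ 0.5821

0.5821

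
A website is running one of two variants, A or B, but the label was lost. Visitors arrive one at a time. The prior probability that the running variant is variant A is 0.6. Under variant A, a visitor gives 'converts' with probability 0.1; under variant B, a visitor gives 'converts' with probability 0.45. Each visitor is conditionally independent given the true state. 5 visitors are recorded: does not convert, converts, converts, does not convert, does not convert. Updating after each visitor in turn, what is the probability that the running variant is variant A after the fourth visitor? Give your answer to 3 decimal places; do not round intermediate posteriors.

0.166

Each posterior becomes the prior for the next update.
After 'does not convert': P(A) = 0.9·0.6000 / (0.9·0.6000 + 0.55·0.4000) ≈ 0.7105
After 'converts': P(A) = 0.1·0.7105 / (0.1·0.7105 + 0.45·0.2895) ≈ 0.3529
After 'converts': P(A) = 0.1·0.3529 / (0.1·0.3529 + 0.45·0.6471) ≈ 0.1081
After 'does not convert': P(A) = 0.9·0.1081 / (0.9·0.1081 + 0.55·0.8919) ≈ 0.1655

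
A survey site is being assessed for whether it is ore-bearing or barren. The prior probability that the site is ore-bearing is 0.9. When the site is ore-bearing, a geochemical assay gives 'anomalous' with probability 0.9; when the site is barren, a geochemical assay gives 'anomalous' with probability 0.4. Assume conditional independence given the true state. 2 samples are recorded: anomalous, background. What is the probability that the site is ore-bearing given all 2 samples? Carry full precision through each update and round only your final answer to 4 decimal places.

After 'anomalous': P(ore) = 0.9·0.9000 / (0.9·0.9000 + 0.4·0.1000) ≈ 0.9529
After 'background': P(ore) = 0.1·0.9529 / (0.1·0.9529 + 0.6·0.0471) ≈ 0.7714

0.7714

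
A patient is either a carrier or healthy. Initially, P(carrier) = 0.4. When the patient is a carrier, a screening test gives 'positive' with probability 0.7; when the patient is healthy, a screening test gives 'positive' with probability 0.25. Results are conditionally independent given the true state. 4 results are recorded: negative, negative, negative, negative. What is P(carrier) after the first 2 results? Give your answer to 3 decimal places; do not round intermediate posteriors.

Each posterior becomes the prior for the next update.
After 'negative': P(carrier) = 0.3·0.4000 / (0.3·0.4000 + 0.75·0.6000) ≈ 0.2105
After 'negative': P(carrier) = 0.3·0.2105 / (0.3·0.2105 + 0.75·0.7895) ≈ 0.0964

0.096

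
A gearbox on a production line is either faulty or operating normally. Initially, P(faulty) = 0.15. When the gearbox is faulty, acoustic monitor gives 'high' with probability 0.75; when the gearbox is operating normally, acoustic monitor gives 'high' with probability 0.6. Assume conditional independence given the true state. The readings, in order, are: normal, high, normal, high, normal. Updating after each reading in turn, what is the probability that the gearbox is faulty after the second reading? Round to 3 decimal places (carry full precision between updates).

After 'normal': P(faulty) = 0.25·0.1500 / (0.25·0.1500 + 0.4·0.8500) ≈ 0.0993
After 'high': P(faulty) = 0.75·0.0993 / (0.75·0.0993 + 0.6·0.9007) ≈ 0.1212

0.121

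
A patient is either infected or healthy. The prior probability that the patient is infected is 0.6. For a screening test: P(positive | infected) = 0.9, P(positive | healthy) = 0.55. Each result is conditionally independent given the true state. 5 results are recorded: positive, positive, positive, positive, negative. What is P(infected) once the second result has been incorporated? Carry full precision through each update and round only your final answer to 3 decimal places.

After 'positive': P(infected) = 0.9·0.6000 / (0.9·0.6000 + 0.55·0.4000) ≈ 0.7105
After 'positive': P(infected) = 0.9·0.7105 / (0.9·0.7105 + 0.55·0.2895) ≈ 0.8007

0.801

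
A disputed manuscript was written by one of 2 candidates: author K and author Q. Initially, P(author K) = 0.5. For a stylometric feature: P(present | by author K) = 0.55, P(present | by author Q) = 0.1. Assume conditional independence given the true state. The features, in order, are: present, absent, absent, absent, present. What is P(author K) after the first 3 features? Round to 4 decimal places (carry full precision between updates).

0.5789

After 'present': P(author K) = 0.55·0.5000 / (0.55·0.5000 + 0.1·0.5000) ≈ 0.8462
After 'absent': P(author K) = 0.45·0.8462 / (0.45·0.8462 + 0.9·0.1538) ≈ 0.7333
After 'absent': P(author K) = 0.45·0.7333 / (0.45·0.7333 + 0.9·0.2667) ≈ 0.5789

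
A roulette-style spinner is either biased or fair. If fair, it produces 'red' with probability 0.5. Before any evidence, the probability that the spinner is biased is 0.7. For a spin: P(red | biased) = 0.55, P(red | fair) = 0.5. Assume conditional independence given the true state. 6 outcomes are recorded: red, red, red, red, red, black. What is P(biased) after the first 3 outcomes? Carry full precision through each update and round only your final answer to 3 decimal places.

0.756

After 'red': P(biased) = 0.55·0.7000 / (0.55·0.7000 + 0.5·0.3000) ≈ 0.7196
After 'red': P(biased) = 0.55·0.7196 / (0.55·0.7196 + 0.5·0.2804) ≈ 0.7384
After 'red': P(biased) = 0.55·0.7384 / (0.55·0.7384 + 0.5·0.2616) ≈ 0.7564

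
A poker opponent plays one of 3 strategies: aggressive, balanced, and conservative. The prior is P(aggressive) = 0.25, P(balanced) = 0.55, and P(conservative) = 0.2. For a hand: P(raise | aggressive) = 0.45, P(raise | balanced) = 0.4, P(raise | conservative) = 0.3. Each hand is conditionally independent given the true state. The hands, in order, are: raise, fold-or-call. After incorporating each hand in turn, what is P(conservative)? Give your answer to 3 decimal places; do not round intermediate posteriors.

After 'raise': normaliser = 0.45·0.2500 + 0.4·0.5500 + 0.3·0.2000; P(aggressive) ≈ 0.2866, P(balanced) ≈ 0.5605, P(conservative) ≈ 0.1529
After 'fold-or-call': normaliser = 0.55·0.2866 + 0.6·0.5605 + 0.7·0.1529; P(aggressive) ≈ 0.2623, P(balanced) ≈ 0.5596, P(conservative) ≈ 0.1781

0.178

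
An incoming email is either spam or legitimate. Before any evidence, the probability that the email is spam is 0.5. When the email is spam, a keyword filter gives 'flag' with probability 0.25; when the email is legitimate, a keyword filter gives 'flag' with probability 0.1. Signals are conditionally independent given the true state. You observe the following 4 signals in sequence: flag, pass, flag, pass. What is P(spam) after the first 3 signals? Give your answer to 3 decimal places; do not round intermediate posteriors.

0.839

After 'flag': P(spam) = 0.25·0.5000 / (0.25·0.5000 + 0.1·0.5000) ≈ 0.7143
After 'pass': P(spam) = 0.75·0.7143 / (0.75·0.7143 + 0.9·0.2857) ≈ 0.6757
After 'flag': P(spam) = 0.25·0.6757 / (0.25·0.6757 + 0.1·0.3243) ≈ 0.8389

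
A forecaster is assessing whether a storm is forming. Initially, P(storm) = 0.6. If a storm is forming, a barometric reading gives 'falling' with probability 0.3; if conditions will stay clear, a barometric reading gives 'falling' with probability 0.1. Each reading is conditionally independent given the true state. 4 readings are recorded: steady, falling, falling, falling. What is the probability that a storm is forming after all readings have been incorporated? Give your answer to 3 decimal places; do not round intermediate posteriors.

0.969

After 'steady': P(storm) = 0.7·0.6000 / (0.7·0.6000 + 0.9·0.4000) ≈ 0.5385
After 'falling': P(storm) = 0.3·0.5385 / (0.3·0.5385 + 0.1·0.4615) ≈ 0.7778
After 'falling': P(storm) = 0.3·0.7778 / (0.3·0.7778 + 0.1·0.2222) ≈ 0.9130
After 'falling': P(storm) = 0.3·0.9130 / (0.3·0.9130 + 0.1·0.0870) ≈ 0.9692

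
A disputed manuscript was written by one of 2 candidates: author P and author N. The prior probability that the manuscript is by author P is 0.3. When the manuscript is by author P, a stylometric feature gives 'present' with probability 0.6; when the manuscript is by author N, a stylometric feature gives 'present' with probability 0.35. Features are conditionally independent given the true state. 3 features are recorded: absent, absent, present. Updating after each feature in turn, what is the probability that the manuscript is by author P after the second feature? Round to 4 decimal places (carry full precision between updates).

0.1396

After 'absent': P(author P) = 0.4·0.3000 / (0.4·0.3000 + 0.65·0.7000) ≈ 0.2087
After 'absent': P(author P) = 0.4·0.2087 / (0.4·0.2087 + 0.65·0.7913) ≈ 0.1396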